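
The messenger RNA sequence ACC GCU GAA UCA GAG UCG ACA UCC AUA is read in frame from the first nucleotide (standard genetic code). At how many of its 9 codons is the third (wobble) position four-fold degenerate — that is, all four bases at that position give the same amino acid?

Codon 1 ACC (Thr): third position 4-fold.
Codon 2 GCU (Ala): third position 4-fold.
Codon 3 GAA (Glu): third position 2-fold.
Codon 4 UCA (Ser): third position 4-fold.
Codon 5 GAG (Glu): third position 2-fold.
Codon 6 UCG (Ser): third position 4-fold.
Codon 7 ACA (Thr): third position 4-fold.
Codon 8 UCC (Ser): third position 4-fold.
Codon 9 AUA (Ile): third position 3-fold.
Four-fold degenerate third positions: 6.

6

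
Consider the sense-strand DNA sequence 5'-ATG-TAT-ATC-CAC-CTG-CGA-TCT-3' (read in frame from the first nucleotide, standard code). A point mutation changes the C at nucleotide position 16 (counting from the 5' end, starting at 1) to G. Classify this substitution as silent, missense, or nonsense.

missense

Position 16 falls in codon 6: CGA → Arg.
After the substitution the codon is GGA → Gly.
Arg ≠ Gly, so this is a missense mutation.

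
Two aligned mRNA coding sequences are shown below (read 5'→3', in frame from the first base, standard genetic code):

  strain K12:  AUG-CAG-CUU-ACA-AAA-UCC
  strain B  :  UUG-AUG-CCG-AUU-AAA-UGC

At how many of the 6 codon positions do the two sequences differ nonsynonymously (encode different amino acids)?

5

Codon 1: AUG Met / UUG Leu — nonsynonymous.
Codon 2: CAG Gln / AUG Met — nonsynonymous.
Codon 3: CUU Leu / CCG Pro — nonsynonymous.
Codon 4: ACA Thr / AUU Ile — nonsynonymous.
Codon 5: AAA Lys / AAA Lys — identical.
Codon 6: UCC Ser / UGC Cys — nonsynonymous.
Nonsynonymous differences: 5.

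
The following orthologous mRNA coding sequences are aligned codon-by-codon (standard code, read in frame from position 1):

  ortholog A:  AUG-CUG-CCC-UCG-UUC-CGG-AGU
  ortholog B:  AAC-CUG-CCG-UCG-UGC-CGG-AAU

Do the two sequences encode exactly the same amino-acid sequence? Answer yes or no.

Codon 1: AUG Met / AAC Asn — nonsynonymous.
Codon 2: CUG Leu / CUG Leu — identical.
Codon 3: CCC Pro / CCG Pro — synonymous.
Codon 4: UCG Ser / UCG Ser — identical.
Codon 5: UUC Phe / UGC Cys — nonsynonymous.
Codon 6: CGG Arg / CGG Arg — identical.
Codon 7: AGU Ser / AAU Asn — nonsynonymous.
Nonsynonymous differences: 3 → different protein.

no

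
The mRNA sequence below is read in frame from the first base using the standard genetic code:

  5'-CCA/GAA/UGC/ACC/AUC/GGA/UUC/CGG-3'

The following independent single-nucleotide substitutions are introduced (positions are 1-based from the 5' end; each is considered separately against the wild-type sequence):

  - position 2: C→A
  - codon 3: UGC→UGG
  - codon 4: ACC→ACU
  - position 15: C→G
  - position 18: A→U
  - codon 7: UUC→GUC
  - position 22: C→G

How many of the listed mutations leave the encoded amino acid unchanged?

Codon 1: CCA (Pro) → CAA (Gln) — missense.
Codon 3: UGC (Cys) → UGG (Trp) — missense.
Codon 4: ACC (Thr) → ACU (Thr) — synonymous.
Codon 5: AUC (Ile) → AUG (Met) — missense.
Codon 6: GGA (Gly) → GGU (Gly) — synonymous.
Codon 7: UUC (Phe) → GUC (Val) — missense.
Codon 8: CGG (Arg) → GGG (Gly) — missense.
Synonymous: 2 of 7.

2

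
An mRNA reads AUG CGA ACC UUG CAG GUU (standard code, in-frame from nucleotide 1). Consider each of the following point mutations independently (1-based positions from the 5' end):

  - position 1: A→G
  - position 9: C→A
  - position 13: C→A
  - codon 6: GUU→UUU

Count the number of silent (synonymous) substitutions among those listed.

Codon 1: AUG (Met) → GUG (Val) — missense.
Codon 3: ACC (Thr) → ACA (Thr) — synonymous.
Codon 5: CAG (Gln) → AAG (Lys) — missense.
Codon 6: GUU (Val) → UUU (Phe) — missense.
Synonymous: 1 of 4.

1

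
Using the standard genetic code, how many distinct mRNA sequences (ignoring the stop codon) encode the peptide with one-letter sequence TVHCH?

128

Thr: 4 codons.
Val: 4 codons.
His: 2 codons.
Cys: 2 codons.
His: 2 codons.
4 × 4 × 2 × 2 × 2 = 128.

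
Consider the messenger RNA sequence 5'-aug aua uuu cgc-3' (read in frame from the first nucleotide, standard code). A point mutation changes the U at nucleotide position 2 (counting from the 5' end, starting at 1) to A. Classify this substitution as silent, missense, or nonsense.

missense

Position 2 falls in codon 1: AUG → Met.
After the substitution the codon is AAG → Lys.
Met ≠ Lys, so this is a missense mutation.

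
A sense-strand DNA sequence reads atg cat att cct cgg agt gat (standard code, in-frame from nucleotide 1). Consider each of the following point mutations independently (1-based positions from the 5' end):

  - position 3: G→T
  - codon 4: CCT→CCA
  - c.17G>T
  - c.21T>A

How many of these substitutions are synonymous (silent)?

Codon 1: ATG (Met) → ATT (Ile) — missense.
Codon 4: CCT (Pro) → CCA (Pro) — synonymous.
Codon 6: AGT (Ser) → ATT (Ile) — missense.
Codon 7: GAT (Asp) → GAA (Glu) — missense.
Synonymous: 1 of 4.

1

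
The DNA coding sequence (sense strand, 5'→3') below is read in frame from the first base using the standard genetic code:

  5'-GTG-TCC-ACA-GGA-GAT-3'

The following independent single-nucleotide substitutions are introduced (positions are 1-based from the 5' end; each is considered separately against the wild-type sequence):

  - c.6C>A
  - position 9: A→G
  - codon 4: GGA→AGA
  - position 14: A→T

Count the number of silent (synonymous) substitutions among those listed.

Codon 2: TCC (Ser) → TCA (Ser) — synonymous.
Codon 3: ACA (Thr) → ACG (Thr) — synonymous.
Codon 4: GGA (Gly) → AGA (Arg) — missense.
Codon 5: GAT (Asp) → GTT (Val) — missense.
Synonymous: 2 of 4.

2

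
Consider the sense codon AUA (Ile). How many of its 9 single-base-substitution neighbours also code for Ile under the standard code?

2

Position 1: none → 0 synonymous.
Position 2: none → 0 synonymous.
Position 3: AUU, AUC → 2 synonymous.
Total: 0 + 0 + 2 = 2.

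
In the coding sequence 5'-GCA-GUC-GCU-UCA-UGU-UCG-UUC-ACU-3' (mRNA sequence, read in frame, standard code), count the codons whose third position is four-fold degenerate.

6

Codon 1 GCA (Ala): third position 4-fold.
Codon 2 GUC (Val): third position 4-fold.
Codon 3 GCU (Ala): third position 4-fold.
Codon 4 UCA (Ser): third position 4-fold.
Codon 5 UGU (Cys): third position 2-fold.
Codon 6 UCG (Ser): third position 4-fold.
Codon 7 UUC (Phe): third position 2-fold.
Codon 8 ACU (Thr): third position 4-fold.
Four-fold degenerate third positions: 6.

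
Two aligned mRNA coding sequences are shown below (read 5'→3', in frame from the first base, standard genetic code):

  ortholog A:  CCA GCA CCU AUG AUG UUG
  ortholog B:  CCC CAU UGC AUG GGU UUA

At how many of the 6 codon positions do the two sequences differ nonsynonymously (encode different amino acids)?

Codon 1: CCA Pro / CCC Pro — synonymous.
Codon 2: GCA Ala / CAU His — nonsynonymous.
Codon 3: CCU Pro / UGC Cys — nonsynonymous.
Codon 4: AUG Met / AUG Met — identical.
Codon 5: AUG Met / GGU Gly — nonsynonymous.
Codon 6: UUG Leu / UUA Leu — synonymous.
Nonsynonymous differences: 3.

3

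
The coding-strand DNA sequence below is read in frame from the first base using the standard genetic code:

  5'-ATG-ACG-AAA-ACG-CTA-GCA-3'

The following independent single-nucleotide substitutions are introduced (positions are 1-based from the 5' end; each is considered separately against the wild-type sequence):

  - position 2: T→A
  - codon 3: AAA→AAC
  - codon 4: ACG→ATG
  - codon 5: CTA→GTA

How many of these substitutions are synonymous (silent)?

0

Codon 1: ATG (Met) → AAG (Lys) — missense.
Codon 3: AAA (Lys) → AAC (Asn) — missense.
Codon 4: ACG (Thr) → ATG (Met) — missense.
Codon 5: CTA (Leu) → GTA (Val) — missense.
Synonymous: 0 of 4.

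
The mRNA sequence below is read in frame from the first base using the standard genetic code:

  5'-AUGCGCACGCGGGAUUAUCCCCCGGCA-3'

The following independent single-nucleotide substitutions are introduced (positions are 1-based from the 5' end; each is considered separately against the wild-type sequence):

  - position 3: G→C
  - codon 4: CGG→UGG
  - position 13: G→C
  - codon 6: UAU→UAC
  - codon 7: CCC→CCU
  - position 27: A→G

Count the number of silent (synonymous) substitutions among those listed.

3

Codon 1: AUG (Met) → AUC (Ile) — missense.
Codon 4: CGG (Arg) → UGG (Trp) — missense.
Codon 5: GAU (Asp) → CAU (His) — missense.
Codon 6: UAU (Tyr) → UAC (Tyr) — synonymous.
Codon 7: CCC (Pro) → CCU (Pro) — synonymous.
Codon 9: GCA (Ala) → GCG (Ala) — synonymous.
Synonymous: 3 of 6.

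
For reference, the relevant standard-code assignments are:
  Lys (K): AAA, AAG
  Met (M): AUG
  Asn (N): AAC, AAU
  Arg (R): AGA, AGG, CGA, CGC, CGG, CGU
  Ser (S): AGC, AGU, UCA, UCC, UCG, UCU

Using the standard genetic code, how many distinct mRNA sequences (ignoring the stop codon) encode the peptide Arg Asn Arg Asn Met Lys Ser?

1728

Arg: 6 codons.
Asn: 2 codons.
Arg: 6 codons.
Asn: 2 codons.
Met: 1 codon.
Lys: 2 codons.
Ser: 6 codons.
6 × 2 × 6 × 2 × 1 × 2 × 6 = 1728.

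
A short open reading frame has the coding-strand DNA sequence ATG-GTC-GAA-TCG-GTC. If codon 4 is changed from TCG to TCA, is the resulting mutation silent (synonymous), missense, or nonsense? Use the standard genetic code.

Position 12 falls in codon 4: TCG → Ser.
After the substitution the codon is TCA → Ser.
Both encode Ser, so the change is synonymous.

silent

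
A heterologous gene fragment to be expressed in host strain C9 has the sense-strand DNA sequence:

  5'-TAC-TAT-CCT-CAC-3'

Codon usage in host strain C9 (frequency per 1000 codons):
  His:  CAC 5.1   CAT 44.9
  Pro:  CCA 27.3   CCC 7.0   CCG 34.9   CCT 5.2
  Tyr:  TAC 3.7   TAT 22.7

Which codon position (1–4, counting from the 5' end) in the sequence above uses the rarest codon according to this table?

Codon 1 TAC (Tyr): 3.7 per 1000.
Codon 2 TAT (Tyr): 22.7 per 1000.
Codon 3 CCT (Pro): 5.2 per 1000.
Codon 4 CAC (His): 5.1 per 1000.
Lowest frequency is 3.7 at codon 1.

1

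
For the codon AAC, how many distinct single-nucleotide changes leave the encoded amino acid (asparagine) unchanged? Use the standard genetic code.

Position 1: none → 0 synonymous.
Position 2: none → 0 synonymous.
Position 3: AAT → 1 synonymous.
Total: 0 + 0 + 1 = 1.

1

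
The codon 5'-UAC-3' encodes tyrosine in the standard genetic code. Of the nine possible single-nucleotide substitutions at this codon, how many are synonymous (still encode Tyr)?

1

Position 1: none → 0 synonymous.
Position 2: none → 0 synonymous.
Position 3: UAU → 1 synonymous.
Total: 0 + 0 + 1 = 1.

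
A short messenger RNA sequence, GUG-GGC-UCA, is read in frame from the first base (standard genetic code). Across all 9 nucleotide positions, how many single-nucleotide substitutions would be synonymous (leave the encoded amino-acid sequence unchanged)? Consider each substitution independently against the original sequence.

9

Codon 1 (GUG, Val): 3 synonymous substitutions.
Codon 2 (GGC, Gly): 3 synonymous substitutions.
Codon 3 (UCA, Ser): 3 synonymous substitutions.
Total: 3 + 3 + 3 = 9.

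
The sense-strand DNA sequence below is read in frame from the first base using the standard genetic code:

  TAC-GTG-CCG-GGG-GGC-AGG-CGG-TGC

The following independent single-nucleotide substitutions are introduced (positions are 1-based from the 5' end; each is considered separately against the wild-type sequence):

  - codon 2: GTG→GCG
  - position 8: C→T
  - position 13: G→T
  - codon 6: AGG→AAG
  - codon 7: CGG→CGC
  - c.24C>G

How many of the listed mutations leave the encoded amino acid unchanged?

1

Codon 2: GTG (Val) → GCG (Ala) — missense.
Codon 3: CCG (Pro) → CTG (Leu) — missense.
Codon 5: GGC (Gly) → TGC (Cys) — missense.
Codon 6: AGG (Arg) → AAG (Lys) — missense.
Codon 7: CGG (Arg) → CGC (Arg) — synonymous.
Codon 8: TGC (Cys) → TGG (Trp) — missense.
Synonymous: 1 of 6.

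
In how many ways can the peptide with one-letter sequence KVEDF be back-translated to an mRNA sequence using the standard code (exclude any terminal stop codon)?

64

Lys: 2 codons.
Val: 4 codons.
Glu: 2 codons.
Asp: 2 codons.
Phe: 2 codons.
2 × 4 × 2 × 2 × 2 = 64.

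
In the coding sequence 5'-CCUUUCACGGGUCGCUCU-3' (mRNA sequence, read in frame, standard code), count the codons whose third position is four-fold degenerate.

Codon 1 CCU (Pro): third position 4-fold.
Codon 2 UUC (Phe): third position 2-fold.
Codon 3 ACG (Thr): third position 4-fold.
Codon 4 GGU (Gly): third position 4-fold.
Codon 5 CGC (Arg): third position 4-fold.
Codon 6 UCU (Ser): third position 4-fold.
Four-fold degenerate third positions: 5.

5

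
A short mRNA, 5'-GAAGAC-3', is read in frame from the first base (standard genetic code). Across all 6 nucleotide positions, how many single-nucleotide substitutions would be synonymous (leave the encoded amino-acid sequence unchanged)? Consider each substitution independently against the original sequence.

Codon 1 (GAA, Glu): 1 synonymous substitution.
Codon 2 (GAC, Asp): 1 synonymous substitution.
Total: 1 + 1 = 2.

2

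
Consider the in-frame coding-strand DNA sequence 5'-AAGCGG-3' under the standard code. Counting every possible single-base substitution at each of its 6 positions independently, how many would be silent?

Codon 1 (AAG, Lys): 1 synonymous substitution.
Codon 2 (CGG, Arg): 4 synonymous substitutions.
Total: 1 + 4 = 5.

5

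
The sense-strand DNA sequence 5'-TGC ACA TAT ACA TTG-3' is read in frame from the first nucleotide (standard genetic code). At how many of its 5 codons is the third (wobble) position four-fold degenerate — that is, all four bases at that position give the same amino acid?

Codon 1 TGC (Cys): third position 2-fold.
Codon 2 ACA (Thr): third position 4-fold.
Codon 3 TAT (Tyr): third position 2-fold.
Codon 4 ACA (Thr): third position 4-fold.
Codon 5 TTG (Leu): third position 2-fold.
Four-fold degenerate third positions: 2.

2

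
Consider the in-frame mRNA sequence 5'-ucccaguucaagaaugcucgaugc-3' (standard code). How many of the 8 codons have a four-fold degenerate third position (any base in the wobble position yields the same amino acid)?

Codon 1 UCC (Ser): third position 4-fold.
Codon 2 CAG (Gln): third position 2-fold.
Codon 3 UUC (Phe): third position 2-fold.
Codon 4 AAG (Lys): third position 2-fold.
Codon 5 AAU (Asn): third position 2-fold.
Codon 6 GCU (Ala): third position 4-fold.
Codon 7 CGA (Arg): third position 4-fold.
Codon 8 UGC (Cys): third position 2-fold.
Four-fold degenerate third positions: 3.

3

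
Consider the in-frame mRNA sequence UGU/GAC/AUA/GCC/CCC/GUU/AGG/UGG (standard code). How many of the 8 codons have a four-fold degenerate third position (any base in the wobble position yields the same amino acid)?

3

Codon 1 UGU (Cys): third position 2-fold.
Codon 2 GAC (Asp): third position 2-fold.
Codon 3 AUA (Ile): third position 3-fold.
Codon 4 GCC (Ala): third position 4-fold.
Codon 5 CCC (Pro): third position 4-fold.
Codon 6 GUU (Val): third position 4-fold.
Codon 7 AGG (Arg): third position 2-fold.
Codon 8 UGG (Trp): third position 1-fold.
Four-fold degenerate third positions: 3.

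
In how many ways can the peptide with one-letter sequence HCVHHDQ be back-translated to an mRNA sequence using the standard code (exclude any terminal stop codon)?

256

His: 2 codons.
Cys: 2 codons.
Val: 4 codons.
His: 2 codons.
His: 2 codons.
Asp: 2 codons.
Gln: 2 codons.
2 × 2 × 4 × 2 × 2 × 2 × 2 = 256.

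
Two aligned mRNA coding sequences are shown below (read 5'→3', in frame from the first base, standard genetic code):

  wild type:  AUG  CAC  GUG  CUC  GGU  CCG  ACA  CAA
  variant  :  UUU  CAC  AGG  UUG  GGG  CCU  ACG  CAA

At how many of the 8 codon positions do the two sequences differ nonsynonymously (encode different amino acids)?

2

Codon 1: AUG Met / UUU Phe — nonsynonymous.
Codon 2: CAC His / CAC His — identical.
Codon 3: GUG Val / AGG Arg — nonsynonymous.
Codon 4: CUC Leu / UUG Leu — synonymous.
Codon 5: GGU Gly / GGG Gly — synonymous.
Codon 6: CCG Pro / CCU Pro — synonymous.
Codon 7: ACA Thr / ACG Thr — synonymous.
Codon 8: CAA Gln / CAA Gln — identical.
Nonsynonymous differences: 2.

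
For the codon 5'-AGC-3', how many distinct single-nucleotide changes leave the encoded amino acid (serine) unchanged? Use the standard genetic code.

1

Position 1: none → 0 synonymous.
Position 2: none → 0 synonymous.
Position 3: AGT → 1 synonymous.
Total: 0 + 0 + 1 = 1.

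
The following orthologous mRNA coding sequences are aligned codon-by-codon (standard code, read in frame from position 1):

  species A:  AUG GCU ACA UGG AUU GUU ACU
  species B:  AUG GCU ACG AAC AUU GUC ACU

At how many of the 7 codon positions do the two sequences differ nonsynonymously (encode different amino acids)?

Codon 1: AUG Met / AUG Met — identical.
Codon 2: GCU Ala / GCU Ala — identical.
Codon 3: ACA Thr / ACG Thr — synonymous.
Codon 4: UGG Trp / AAC Asn — nonsynonymous.
Codon 5: AUU Ile / AUU Ile — identical.
Codon 6: GUU Val / GUC Val — synonymous.
Codon 7: ACU Thr / ACU Thr — identical.
Nonsynonymous differences: 1.

1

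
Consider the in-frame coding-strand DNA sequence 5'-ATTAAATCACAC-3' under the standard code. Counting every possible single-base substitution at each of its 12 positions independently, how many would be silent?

Codon 1 (ATT, Ile): 2 synonymous substitutions.
Codon 2 (AAA, Lys): 1 synonymous substitution.
Codon 3 (TCA, Ser): 3 synonymous substitutions.
Codon 4 (CAC, His): 1 synonymous substitution.
Total: 2 + 1 + 3 + 1 = 7.

7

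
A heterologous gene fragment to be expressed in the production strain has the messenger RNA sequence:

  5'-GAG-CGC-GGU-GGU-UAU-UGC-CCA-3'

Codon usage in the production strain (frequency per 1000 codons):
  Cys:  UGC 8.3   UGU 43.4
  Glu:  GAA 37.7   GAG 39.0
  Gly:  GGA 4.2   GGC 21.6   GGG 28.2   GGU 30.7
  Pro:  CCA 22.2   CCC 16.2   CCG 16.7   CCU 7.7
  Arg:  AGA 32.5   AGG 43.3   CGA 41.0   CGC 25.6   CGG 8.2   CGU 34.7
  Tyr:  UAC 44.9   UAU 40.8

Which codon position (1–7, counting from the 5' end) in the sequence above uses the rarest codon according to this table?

6

Codon 1 GAG (Glu): 39.0 per 1000.
Codon 2 CGC (Arg): 25.6 per 1000.
Codon 3 GGU (Gly): 30.7 per 1000.
Codon 4 GGU (Gly): 30.7 per 1000.
Codon 5 UAU (Tyr): 40.8 per 1000.
Codon 6 UGC (Cys): 8.3 per 1000.
Codon 7 CCA (Pro): 22.2 per 1000.
Lowest frequency is 8.3 at codon 6.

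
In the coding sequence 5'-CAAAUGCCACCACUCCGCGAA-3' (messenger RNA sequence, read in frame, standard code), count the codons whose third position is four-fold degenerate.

Codon 1 CAA (Gln): third position 2-fold.
Codon 2 AUG (Met): third position 1-fold.
Codon 3 CCA (Pro): third position 4-fold.
Codon 4 CCA (Pro): third position 4-fold.
Codon 5 CUC (Leu): third position 4-fold.
Codon 6 CGC (Arg): third position 4-fold.
Codon 7 GAA (Glu): third position 2-fold.
Four-fold degenerate third positions: 4.

4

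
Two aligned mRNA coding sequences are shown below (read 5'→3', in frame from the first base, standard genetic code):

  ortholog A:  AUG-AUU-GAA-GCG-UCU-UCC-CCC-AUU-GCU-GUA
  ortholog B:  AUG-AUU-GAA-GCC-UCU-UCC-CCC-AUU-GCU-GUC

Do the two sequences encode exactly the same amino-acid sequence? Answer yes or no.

yes

Codon 1: AUG Met / AUG Met — identical.
Codon 2: AUU Ile / AUU Ile — identical.
Codon 3: GAA Glu / GAA Glu — identical.
Codon 4: GCG Ala / GCC Ala — synonymous.
Codon 5: UCU Ser / UCU Ser — identical.
Codon 6: UCC Ser / UCC Ser — identical.
Codon 7: CCC Pro / CCC Pro — identical.
Codon 8: AUU Ile / AUU Ile — identical.
Codon 9: GCU Ala / GCU Ala — identical.
Codon 10: GUA Val / GUC Val — synonymous.
Nonsynonymous differences: 0 → same protein.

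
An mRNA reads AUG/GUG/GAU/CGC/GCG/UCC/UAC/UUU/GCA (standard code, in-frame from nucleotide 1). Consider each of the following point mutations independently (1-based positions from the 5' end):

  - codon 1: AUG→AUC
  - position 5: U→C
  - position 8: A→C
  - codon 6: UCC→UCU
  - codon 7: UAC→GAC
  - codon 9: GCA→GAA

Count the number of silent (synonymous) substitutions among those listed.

Codon 1: AUG (Met) → AUC (Ile) — missense.
Codon 2: GUG (Val) → GCG (Ala) — missense.
Codon 3: GAU (Asp) → GCU (Ala) — missense.
Codon 6: UCC (Ser) → UCU (Ser) — synonymous.
Codon 7: UAC (Tyr) → GAC (Asp) — missense.
Codon 9: GCA (Ala) → GAA (Glu) — missense.
Synonymous: 1 of 6.

1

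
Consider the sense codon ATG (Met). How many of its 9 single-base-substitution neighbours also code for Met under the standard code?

Position 1: none → 0 synonymous.
Position 2: none → 0 synonymous.
Position 3: none → 0 synonymous.
Total: 0 + 0 + 0 = 0.

0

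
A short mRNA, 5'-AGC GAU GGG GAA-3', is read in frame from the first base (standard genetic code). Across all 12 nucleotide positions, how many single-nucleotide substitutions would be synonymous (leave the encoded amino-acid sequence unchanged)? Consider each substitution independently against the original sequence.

6

Codon 1 (AGC, Ser): 1 synonymous substitution.
Codon 2 (GAU, Asp): 1 synonymous substitution.
Codon 3 (GGG, Gly): 3 synonymous substitutions.
Codon 4 (GAA, Glu): 1 synonymous substitution.
Total: 1 + 1 + 3 + 1 = 6.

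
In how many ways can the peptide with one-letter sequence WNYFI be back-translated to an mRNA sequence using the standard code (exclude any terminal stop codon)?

24

Trp: 1 codon.
Asn: 2 codons.
Tyr: 2 codons.
Phe: 2 codons.
Ile: 3 codons.
1 × 2 × 2 × 2 × 3 = 24.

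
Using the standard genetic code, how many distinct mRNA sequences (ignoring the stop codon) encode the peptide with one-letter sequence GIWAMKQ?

Gly: 4 codons.
Ile: 3 codons.
Trp: 1 codon.
Ala: 4 codons.
Met: 1 codon.
Lys: 2 codons.
Gln: 2 codons.
4 × 3 × 1 × 4 × 1 × 2 × 2 = 192.

192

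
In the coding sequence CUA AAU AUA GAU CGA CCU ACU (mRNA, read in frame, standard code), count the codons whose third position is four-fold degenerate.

Codon 1 CUA (Leu): third position 4-fold.
Codon 2 AAU (Asn): third position 2-fold.
Codon 3 AUA (Ile): third position 3-fold.
Codon 4 GAU (Asp): third position 2-fold.
Codon 5 CGA (Arg): third position 4-fold.
Codon 6 CCU (Pro): third position 4-fold.
Codon 7 ACU (Thr): third position 4-fold.
Four-fold degenerate third positions: 4.

4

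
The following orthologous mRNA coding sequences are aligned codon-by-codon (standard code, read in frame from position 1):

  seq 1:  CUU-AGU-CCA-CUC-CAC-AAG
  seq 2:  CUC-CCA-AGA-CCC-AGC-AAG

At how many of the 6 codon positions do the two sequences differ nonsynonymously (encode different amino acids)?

Codon 1: CUU Leu / CUC Leu — synonymous.
Codon 2: AGU Ser / CCA Pro — nonsynonymous.
Codon 3: CCA Pro / AGA Arg — nonsynonymous.
Codon 4: CUC Leu / CCC Pro — nonsynonymous.
Codon 5: CAC His / AGC Ser — nonsynonymous.
Codon 6: AAG Lys / AAG Lys — identical.
Nonsynonymous differences: 4.

4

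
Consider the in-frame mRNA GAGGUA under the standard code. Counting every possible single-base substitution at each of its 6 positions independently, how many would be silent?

Codon 1 (GAG, Glu): 1 synonymous substitution.
Codon 2 (GUA, Val): 3 synonymous substitutions.
Total: 1 + 3 = 4.

4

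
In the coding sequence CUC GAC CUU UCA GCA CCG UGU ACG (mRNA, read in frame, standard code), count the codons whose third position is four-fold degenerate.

Codon 1 CUC (Leu): third position 4-fold.
Codon 2 GAC (Asp): third position 2-fold.
Codon 3 CUU (Leu): third position 4-fold.
Codon 4 UCA (Ser): third position 4-fold.
Codon 5 GCA (Ala): third position 4-fold.
Codon 6 CCG (Pro): third position 4-fold.
Codon 7 UGU (Cys): third position 2-fold.
Codon 8 ACG (Thr): third position 4-fold.
Four-fold degenerate third positions: 6.

6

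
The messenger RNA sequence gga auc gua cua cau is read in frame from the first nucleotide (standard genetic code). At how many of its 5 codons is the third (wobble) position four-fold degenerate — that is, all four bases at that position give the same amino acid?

3

Codon 1 GGA (Gly): third position 4-fold.
Codon 2 AUC (Ile): third position 3-fold.
Codon 3 GUA (Val): third position 4-fold.
Codon 4 CUA (Leu): third position 4-fold.
Codon 5 CAU (His): third position 2-fold.
Four-fold degenerate third positions: 3.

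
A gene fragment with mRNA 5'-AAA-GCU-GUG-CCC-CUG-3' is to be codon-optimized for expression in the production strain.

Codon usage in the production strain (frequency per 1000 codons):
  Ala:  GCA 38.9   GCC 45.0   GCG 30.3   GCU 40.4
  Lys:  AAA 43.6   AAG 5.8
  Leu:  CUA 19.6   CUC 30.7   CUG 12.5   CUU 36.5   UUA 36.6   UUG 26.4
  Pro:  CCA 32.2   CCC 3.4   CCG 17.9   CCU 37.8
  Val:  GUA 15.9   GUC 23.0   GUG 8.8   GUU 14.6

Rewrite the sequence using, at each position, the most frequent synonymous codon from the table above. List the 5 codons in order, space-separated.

Codon 1 (Lys): best is AAA at 43.6.
Codon 2 (Ala): best is GCC at 45.0.
Codon 3 (Val): best is GUC at 23.0.
Codon 4 (Pro): best is CCU at 37.8.
Codon 5 (Leu): best is UUA at 36.6.

AAA GCC GUC CCU UUA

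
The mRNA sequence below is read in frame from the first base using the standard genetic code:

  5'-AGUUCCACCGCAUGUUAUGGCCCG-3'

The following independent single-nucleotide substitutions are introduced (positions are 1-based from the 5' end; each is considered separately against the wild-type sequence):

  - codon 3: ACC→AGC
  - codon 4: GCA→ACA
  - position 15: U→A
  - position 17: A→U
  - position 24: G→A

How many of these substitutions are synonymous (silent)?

Codon 3: ACC (Thr) → AGC (Ser) — missense.
Codon 4: GCA (Ala) → ACA (Thr) — missense.
Codon 5: UGU (Cys) → UGA (Stop) — nonsense.
Codon 6: UAU (Tyr) → UUU (Phe) — missense.
Codon 8: CCG (Pro) → CCA (Pro) — synonymous.
Synonymous: 1 of 5.

1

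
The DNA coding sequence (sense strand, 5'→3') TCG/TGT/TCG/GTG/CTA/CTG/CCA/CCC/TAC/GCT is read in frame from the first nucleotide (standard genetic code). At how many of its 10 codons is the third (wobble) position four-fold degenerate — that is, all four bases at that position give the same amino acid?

8

Codon 1 TCG (Ser): third position 4-fold.
Codon 2 TGT (Cys): third position 2-fold.
Codon 3 TCG (Ser): third position 4-fold.
Codon 4 GTG (Val): third position 4-fold.
Codon 5 CTA (Leu): third position 4-fold.
Codon 6 CTG (Leu): third position 4-fold.
Codon 7 CCA (Pro): third position 4-fold.
Codon 8 CCC (Pro): third position 4-fold.
Codon 9 TAC (Tyr): third position 2-fold.
Codon 10 GCT (Ala): third position 4-fold.
Four-fold degenerate third positions: 8.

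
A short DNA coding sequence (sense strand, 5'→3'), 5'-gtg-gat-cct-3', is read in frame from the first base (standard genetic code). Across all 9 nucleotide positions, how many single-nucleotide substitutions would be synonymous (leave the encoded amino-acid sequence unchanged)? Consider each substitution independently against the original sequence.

Codon 1 (GTG, Val): 3 synonymous substitutions.
Codon 2 (GAT, Asp): 1 synonymous substitution.
Codon 3 (CCT, Pro): 3 synonymous substitutions.
Total: 3 + 1 + 3 = 7.

7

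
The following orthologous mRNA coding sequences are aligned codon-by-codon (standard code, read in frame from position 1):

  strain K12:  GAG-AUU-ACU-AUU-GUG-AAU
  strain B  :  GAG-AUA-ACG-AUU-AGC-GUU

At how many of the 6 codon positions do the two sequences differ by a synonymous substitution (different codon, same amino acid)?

2

Codon 1: GAG Glu / GAG Glu — identical.
Codon 2: AUU Ile / AUA Ile — synonymous.
Codon 3: ACU Thr / ACG Thr — synonymous.
Codon 4: AUU Ile / AUU Ile — identical.
Codon 5: GUG Val / AGC Ser — nonsynonymous.
Codon 6: AAU Asn / GUU Val — nonsynonymous.
Synonymous differences: 2.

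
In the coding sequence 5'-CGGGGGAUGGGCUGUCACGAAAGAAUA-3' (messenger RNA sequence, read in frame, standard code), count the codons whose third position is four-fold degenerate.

3

Codon 1 CGG (Arg): third position 4-fold.
Codon 2 GGG (Gly): third position 4-fold.
Codon 3 AUG (Met): third position 1-fold.
Codon 4 GGC (Gly): third position 4-fold.
Codon 5 UGU (Cys): third position 2-fold.
Codon 6 CAC (His): third position 2-fold.
Codon 7 GAA (Glu): third position 2-fold.
Codon 8 AGA (Arg): third position 2-fold.
Codon 9 AUA (Ile): third position 3-fold.
Four-fold degenerate third positions: 3.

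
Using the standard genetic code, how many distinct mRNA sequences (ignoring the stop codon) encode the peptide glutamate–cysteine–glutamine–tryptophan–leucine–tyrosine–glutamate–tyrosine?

Glu: 2 codons.
Cys: 2 codons.
Gln: 2 codons.
Trp: 1 codon.
Leu: 6 codons.
Tyr: 2 codons.
Glu: 2 codons.
Tyr: 2 codons.
2 × 2 × 2 × 1 × 6 × 2 × 2 × 2 = 384.

384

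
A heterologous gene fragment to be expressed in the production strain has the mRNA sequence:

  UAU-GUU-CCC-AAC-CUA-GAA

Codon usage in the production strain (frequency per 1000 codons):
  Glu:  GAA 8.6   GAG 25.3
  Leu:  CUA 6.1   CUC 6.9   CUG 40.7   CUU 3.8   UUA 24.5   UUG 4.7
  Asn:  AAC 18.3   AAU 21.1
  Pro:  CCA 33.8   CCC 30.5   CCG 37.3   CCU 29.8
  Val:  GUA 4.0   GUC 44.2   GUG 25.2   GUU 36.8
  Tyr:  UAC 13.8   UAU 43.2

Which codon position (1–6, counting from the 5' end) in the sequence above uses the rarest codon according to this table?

5

Codon 1 UAU (Tyr): 43.2 per 1000.
Codon 2 GUU (Val): 36.8 per 1000.
Codon 3 CCC (Pro): 30.5 per 1000.
Codon 4 AAC (Asn): 18.3 per 1000.
Codon 5 CUA (Leu): 6.1 per 1000.
Codon 6 GAA (Glu): 8.6 per 1000.
Lowest frequency is 6.1 at codon 5.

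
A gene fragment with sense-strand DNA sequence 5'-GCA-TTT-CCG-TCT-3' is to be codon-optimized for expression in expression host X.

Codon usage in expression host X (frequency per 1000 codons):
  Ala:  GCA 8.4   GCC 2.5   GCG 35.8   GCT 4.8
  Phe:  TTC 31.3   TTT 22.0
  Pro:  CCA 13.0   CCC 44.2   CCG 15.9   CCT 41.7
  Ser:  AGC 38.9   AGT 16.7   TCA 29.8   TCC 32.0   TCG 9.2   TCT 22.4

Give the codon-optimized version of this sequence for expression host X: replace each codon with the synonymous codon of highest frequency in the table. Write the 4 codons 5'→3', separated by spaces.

GCG TTC CCC AGC

Codon 1 (Ala): best is GCG at 35.8.
Codon 2 (Phe): best is TTC at 31.3.
Codon 3 (Pro): best is CCC at 44.2.
Codon 4 (Ser): best is AGC at 38.9.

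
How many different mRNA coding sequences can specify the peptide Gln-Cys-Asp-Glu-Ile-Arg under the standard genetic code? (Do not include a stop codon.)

288

Gln: 2 codons.
Cys: 2 codons.
Asp: 2 codons.
Glu: 2 codons.
Ile: 3 codons.
Arg: 6 codons.
2 × 2 × 2 × 2 × 3 × 6 = 288.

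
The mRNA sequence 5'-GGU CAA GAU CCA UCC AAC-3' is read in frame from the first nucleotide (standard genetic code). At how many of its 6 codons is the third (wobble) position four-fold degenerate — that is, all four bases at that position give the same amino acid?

Codon 1 GGU (Gly): third position 4-fold.
Codon 2 CAA (Gln): third position 2-fold.
Codon 3 GAU (Asp): third position 2-fold.
Codon 4 CCA (Pro): third position 4-fold.
Codon 5 UCC (Ser): third position 4-fold.
Codon 6 AAC (Asn): third position 2-fold.
Four-fold degenerate third positions: 3.

3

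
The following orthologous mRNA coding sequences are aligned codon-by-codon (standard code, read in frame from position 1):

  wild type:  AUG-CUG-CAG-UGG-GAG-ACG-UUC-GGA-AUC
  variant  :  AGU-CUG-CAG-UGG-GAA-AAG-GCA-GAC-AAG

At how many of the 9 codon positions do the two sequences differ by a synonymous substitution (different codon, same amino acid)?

Codon 1: AUG Met / AGU Ser — nonsynonymous.
Codon 2: CUG Leu / CUG Leu — identical.
Codon 3: CAG Gln / CAG Gln — identical.
Codon 4: UGG Trp / UGG Trp — identical.
Codon 5: GAG Glu / GAA Glu — synonymous.
Codon 6: ACG Thr / AAG Lys — nonsynonymous.
Codon 7: UUC Phe / GCA Ala — nonsynonymous.
Codon 8: GGA Gly / GAC Asp — nonsynonymous.
Codon 9: AUC Ile / AAG Lys — nonsynonymous.
Synonymous differences: 1.

1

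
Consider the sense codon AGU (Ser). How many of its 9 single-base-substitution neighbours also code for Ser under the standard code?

1

Position 1: none → 0 synonymous.
Position 2: none → 0 synonymous.
Position 3: AGC → 1 synonymous.
Total: 0 + 0 + 1 = 1.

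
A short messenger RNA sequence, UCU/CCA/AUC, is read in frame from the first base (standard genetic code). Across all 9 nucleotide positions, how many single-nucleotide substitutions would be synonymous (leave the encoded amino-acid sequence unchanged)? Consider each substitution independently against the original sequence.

Codon 1 (UCU, Ser): 3 synonymous substitutions.
Codon 2 (CCA, Pro): 3 synonymous substitutions.
Codon 3 (AUC, Ile): 2 synonymous substitutions.
Total: 3 + 3 + 2 = 8.

8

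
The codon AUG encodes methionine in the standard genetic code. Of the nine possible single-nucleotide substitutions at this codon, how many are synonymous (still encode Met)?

0

Position 1: none → 0 synonymous.
Position 2: none → 0 synonymous.
Position 3: none → 0 synonymous.
Total: 0 + 0 + 0 = 0.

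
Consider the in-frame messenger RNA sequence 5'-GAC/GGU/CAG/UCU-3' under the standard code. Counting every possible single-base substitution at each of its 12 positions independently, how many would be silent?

8

Codon 1 (GAC, Asp): 1 synonymous substitution.
Codon 2 (GGU, Gly): 3 synonymous substitutions.
Codon 3 (CAG, Gln): 1 synonymous substitution.
Codon 4 (UCU, Ser): 3 synonymous substitutions.
Total: 1 + 3 + 1 + 3 = 8.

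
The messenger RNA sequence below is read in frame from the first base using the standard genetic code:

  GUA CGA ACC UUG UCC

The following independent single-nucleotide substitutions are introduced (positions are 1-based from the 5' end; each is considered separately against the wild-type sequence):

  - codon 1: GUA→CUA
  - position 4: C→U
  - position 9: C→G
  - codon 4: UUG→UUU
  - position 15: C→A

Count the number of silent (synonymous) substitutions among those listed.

2

Codon 1: GUA (Val) → CUA (Leu) — missense.
Codon 2: CGA (Arg) → UGA (Stop) — nonsense.
Codon 3: ACC (Thr) → ACG (Thr) — synonymous.
Codon 4: UUG (Leu) → UUU (Phe) — missense.
Codon 5: UCC (Ser) → UCA (Ser) — synonymous.
Synonymous: 2 of 5.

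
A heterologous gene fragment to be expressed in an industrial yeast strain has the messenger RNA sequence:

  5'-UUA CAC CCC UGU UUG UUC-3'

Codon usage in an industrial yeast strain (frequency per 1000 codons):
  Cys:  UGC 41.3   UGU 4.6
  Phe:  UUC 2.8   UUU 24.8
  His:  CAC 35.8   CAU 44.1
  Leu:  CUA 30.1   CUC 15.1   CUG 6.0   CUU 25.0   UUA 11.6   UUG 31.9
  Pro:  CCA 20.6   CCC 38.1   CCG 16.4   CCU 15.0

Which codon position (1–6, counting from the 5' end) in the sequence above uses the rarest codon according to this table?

6

Codon 1 UUA (Leu): 11.6 per 1000.
Codon 2 CAC (His): 35.8 per 1000.
Codon 3 CCC (Pro): 38.1 per 1000.
Codon 4 UGU (Cys): 4.6 per 1000.
Codon 5 UUG (Leu): 31.9 per 1000.
Codon 6 UUC (Phe): 2.8 per 1000.
Lowest frequency is 2.8 at codon 6.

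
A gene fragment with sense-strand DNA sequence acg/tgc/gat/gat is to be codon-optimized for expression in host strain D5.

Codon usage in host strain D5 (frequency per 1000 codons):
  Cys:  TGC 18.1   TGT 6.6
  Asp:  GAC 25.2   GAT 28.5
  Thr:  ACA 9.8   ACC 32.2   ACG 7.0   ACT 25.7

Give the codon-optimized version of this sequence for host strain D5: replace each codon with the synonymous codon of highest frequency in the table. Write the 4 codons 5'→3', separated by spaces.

Codon 1 (Thr): best is ACC at 32.2.
Codon 2 (Cys): best is TGC at 18.1.
Codon 3 (Asp): best is GAT at 28.5.
Codon 4 (Asp): best is GAT at 28.5.

ACC TGC GAT GAT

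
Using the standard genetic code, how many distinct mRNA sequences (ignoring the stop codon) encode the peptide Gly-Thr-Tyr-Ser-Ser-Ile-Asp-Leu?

41472

Gly: 4 codons.
Thr: 4 codons.
Tyr: 2 codons.
Ser: 6 codons.
Ser: 6 codons.
Ile: 3 codons.
Asp: 2 codons.
Leu: 6 codons.
4 × 4 × 2 × 6 × 6 × 3 × 2 × 6 = 41472.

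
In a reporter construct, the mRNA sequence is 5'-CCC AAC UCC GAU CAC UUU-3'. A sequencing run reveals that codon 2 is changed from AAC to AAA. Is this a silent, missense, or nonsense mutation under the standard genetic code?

Position 6 falls in codon 2: AAC → Asn.
After the substitution the codon is AAA → Lys.
Asn ≠ Lys, so this is a missense mutation.

missense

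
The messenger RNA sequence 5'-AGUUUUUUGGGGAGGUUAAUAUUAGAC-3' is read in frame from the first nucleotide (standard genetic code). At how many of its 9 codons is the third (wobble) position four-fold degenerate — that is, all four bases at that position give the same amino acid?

1

Codon 1 AGU (Ser): third position 2-fold.
Codon 2 UUU (Phe): third position 2-fold.
Codon 3 UUG (Leu): third position 2-fold.
Codon 4 GGG (Gly): third position 4-fold.
Codon 5 AGG (Arg): third position 2-fold.
Codon 6 UUA (Leu): third position 2-fold.
Codon 7 AUA (Ile): third position 3-fold.
Codon 8 UUA (Leu): third position 2-fold.
Codon 9 GAC (Asp): third position 2-fold.
Four-fold degenerate third positions: 1.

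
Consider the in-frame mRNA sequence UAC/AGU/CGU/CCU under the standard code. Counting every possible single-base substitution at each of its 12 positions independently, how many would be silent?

Codon 1 (UAC, Tyr): 1 synonymous substitution.
Codon 2 (AGU, Ser): 1 synonymous substitution.
Codon 3 (CGU, Arg): 3 synonymous substitutions.
Codon 4 (CCU, Pro): 3 synonymous substitutions.
Total: 1 + 1 + 3 + 3 = 8.

8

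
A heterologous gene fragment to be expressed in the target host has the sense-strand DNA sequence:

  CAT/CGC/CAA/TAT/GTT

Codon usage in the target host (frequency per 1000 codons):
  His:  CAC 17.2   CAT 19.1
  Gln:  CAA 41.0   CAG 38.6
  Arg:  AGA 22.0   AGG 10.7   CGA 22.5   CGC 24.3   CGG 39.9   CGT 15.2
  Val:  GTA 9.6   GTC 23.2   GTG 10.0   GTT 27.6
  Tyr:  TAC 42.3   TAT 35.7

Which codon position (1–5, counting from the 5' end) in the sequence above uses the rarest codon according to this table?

1

Codon 1 CAT (His): 19.1 per 1000.
Codon 2 CGC (Arg): 24.3 per 1000.
Codon 3 CAA (Gln): 41.0 per 1000.
Codon 4 TAT (Tyr): 35.7 per 1000.
Codon 5 GTT (Val): 27.6 per 1000.
Lowest frequency is 19.1 at codon 1.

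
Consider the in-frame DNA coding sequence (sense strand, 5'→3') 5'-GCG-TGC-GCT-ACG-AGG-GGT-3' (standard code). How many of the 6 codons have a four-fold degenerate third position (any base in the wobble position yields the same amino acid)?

Codon 1 GCG (Ala): third position 4-fold.
Codon 2 TGC (Cys): third position 2-fold.
Codon 3 GCT (Ala): third position 4-fold.
Codon 4 ACG (Thr): third position 4-fold.
Codon 5 AGG (Arg): third position 2-fold.
Codon 6 GGT (Gly): third position 4-fold.
Four-fold degenerate third positions: 4.

4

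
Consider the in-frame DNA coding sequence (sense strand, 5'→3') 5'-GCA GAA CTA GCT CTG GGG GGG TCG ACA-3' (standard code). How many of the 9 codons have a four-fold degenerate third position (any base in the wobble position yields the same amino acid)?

8

Codon 1 GCA (Ala): third position 4-fold.
Codon 2 GAA (Glu): third position 2-fold.
Codon 3 CTA (Leu): third position 4-fold.
Codon 4 GCT (Ala): third position 4-fold.
Codon 5 CTG (Leu): third position 4-fold.
Codon 6 GGG (Gly): third position 4-fold.
Codon 7 GGG (Gly): third position 4-fold.
Codon 8 TCG (Ser): third position 4-fold.
Codon 9 ACA (Thr): third position 4-fold.
Four-fold degenerate third positions: 8.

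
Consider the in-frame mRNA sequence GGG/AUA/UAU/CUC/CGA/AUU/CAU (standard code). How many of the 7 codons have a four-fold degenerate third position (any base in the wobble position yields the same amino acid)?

3

Codon 1 GGG (Gly): third position 4-fold.
Codon 2 AUA (Ile): third position 3-fold.
Codon 3 UAU (Tyr): third position 2-fold.
Codon 4 CUC (Leu): third position 4-fold.
Codon 5 CGA (Arg): third position 4-fold.
Codon 6 AUU (Ile): third position 3-fold.
Codon 7 CAU (His): third position 2-fold.
Four-fold degenerate third positions: 3.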